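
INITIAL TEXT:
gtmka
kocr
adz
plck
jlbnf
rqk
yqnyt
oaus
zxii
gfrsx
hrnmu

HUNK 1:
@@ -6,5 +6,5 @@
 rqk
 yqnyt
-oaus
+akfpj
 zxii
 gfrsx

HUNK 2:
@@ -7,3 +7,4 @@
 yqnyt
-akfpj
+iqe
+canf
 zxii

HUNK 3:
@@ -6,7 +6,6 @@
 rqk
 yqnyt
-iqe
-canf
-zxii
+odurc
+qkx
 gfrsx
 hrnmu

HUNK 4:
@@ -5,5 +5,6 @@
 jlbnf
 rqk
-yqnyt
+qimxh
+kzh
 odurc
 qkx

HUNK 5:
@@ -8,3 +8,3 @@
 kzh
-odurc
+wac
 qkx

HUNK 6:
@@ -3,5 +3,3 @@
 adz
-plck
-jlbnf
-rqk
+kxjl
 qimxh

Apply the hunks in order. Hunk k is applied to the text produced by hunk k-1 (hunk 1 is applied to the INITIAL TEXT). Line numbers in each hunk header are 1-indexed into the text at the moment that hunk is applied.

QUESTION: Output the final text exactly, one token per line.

Answer: gtmka
kocr
adz
kxjl
qimxh
kzh
wac
qkx
gfrsx
hrnmu

Derivation:
Hunk 1: at line 6 remove [oaus] add [akfpj] -> 11 lines: gtmka kocr adz plck jlbnf rqk yqnyt akfpj zxii gfrsx hrnmu
Hunk 2: at line 7 remove [akfpj] add [iqe,canf] -> 12 lines: gtmka kocr adz plck jlbnf rqk yqnyt iqe canf zxii gfrsx hrnmu
Hunk 3: at line 6 remove [iqe,canf,zxii] add [odurc,qkx] -> 11 lines: gtmka kocr adz plck jlbnf rqk yqnyt odurc qkx gfrsx hrnmu
Hunk 4: at line 5 remove [yqnyt] add [qimxh,kzh] -> 12 lines: gtmka kocr adz plck jlbnf rqk qimxh kzh odurc qkx gfrsx hrnmu
Hunk 5: at line 8 remove [odurc] add [wac] -> 12 lines: gtmka kocr adz plck jlbnf rqk qimxh kzh wac qkx gfrsx hrnmu
Hunk 6: at line 3 remove [plck,jlbnf,rqk] add [kxjl] -> 10 lines: gtmka kocr adz kxjl qimxh kzh wac qkx gfrsx hrnmu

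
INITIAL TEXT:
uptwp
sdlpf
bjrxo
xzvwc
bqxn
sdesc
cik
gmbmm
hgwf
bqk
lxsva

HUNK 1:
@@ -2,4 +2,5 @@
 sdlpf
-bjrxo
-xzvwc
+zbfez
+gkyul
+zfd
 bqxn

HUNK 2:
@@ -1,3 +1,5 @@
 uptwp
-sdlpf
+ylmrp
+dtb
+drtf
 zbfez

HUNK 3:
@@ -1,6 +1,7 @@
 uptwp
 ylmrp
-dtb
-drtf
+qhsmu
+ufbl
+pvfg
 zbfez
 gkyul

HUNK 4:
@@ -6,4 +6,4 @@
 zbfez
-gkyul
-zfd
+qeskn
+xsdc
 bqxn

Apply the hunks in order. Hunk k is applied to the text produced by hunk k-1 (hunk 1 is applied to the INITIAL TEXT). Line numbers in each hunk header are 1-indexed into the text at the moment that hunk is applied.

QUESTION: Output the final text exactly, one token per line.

Answer: uptwp
ylmrp
qhsmu
ufbl
pvfg
zbfez
qeskn
xsdc
bqxn
sdesc
cik
gmbmm
hgwf
bqk
lxsva

Derivation:
Hunk 1: at line 2 remove [bjrxo,xzvwc] add [zbfez,gkyul,zfd] -> 12 lines: uptwp sdlpf zbfez gkyul zfd bqxn sdesc cik gmbmm hgwf bqk lxsva
Hunk 2: at line 1 remove [sdlpf] add [ylmrp,dtb,drtf] -> 14 lines: uptwp ylmrp dtb drtf zbfez gkyul zfd bqxn sdesc cik gmbmm hgwf bqk lxsva
Hunk 3: at line 1 remove [dtb,drtf] add [qhsmu,ufbl,pvfg] -> 15 lines: uptwp ylmrp qhsmu ufbl pvfg zbfez gkyul zfd bqxn sdesc cik gmbmm hgwf bqk lxsva
Hunk 4: at line 6 remove [gkyul,zfd] add [qeskn,xsdc] -> 15 lines: uptwp ylmrp qhsmu ufbl pvfg zbfez qeskn xsdc bqxn sdesc cik gmbmm hgwf bqk lxsva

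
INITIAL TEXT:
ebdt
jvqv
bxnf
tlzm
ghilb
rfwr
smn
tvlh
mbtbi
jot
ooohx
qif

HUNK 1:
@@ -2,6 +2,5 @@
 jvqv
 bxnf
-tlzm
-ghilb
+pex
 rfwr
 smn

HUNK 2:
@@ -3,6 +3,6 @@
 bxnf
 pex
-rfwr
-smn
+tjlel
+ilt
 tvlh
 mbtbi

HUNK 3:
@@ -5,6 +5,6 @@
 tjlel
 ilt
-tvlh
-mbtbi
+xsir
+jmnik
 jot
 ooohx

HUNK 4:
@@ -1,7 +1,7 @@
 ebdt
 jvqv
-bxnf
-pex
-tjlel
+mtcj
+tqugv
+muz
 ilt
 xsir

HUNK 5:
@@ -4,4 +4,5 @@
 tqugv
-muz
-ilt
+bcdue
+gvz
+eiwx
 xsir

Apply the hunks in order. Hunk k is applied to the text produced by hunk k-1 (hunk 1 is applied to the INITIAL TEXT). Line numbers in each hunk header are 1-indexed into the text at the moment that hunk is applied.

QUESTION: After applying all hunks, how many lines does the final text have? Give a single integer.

Answer: 12

Derivation:
Hunk 1: at line 2 remove [tlzm,ghilb] add [pex] -> 11 lines: ebdt jvqv bxnf pex rfwr smn tvlh mbtbi jot ooohx qif
Hunk 2: at line 3 remove [rfwr,smn] add [tjlel,ilt] -> 11 lines: ebdt jvqv bxnf pex tjlel ilt tvlh mbtbi jot ooohx qif
Hunk 3: at line 5 remove [tvlh,mbtbi] add [xsir,jmnik] -> 11 lines: ebdt jvqv bxnf pex tjlel ilt xsir jmnik jot ooohx qif
Hunk 4: at line 1 remove [bxnf,pex,tjlel] add [mtcj,tqugv,muz] -> 11 lines: ebdt jvqv mtcj tqugv muz ilt xsir jmnik jot ooohx qif
Hunk 5: at line 4 remove [muz,ilt] add [bcdue,gvz,eiwx] -> 12 lines: ebdt jvqv mtcj tqugv bcdue gvz eiwx xsir jmnik jot ooohx qif
Final line count: 12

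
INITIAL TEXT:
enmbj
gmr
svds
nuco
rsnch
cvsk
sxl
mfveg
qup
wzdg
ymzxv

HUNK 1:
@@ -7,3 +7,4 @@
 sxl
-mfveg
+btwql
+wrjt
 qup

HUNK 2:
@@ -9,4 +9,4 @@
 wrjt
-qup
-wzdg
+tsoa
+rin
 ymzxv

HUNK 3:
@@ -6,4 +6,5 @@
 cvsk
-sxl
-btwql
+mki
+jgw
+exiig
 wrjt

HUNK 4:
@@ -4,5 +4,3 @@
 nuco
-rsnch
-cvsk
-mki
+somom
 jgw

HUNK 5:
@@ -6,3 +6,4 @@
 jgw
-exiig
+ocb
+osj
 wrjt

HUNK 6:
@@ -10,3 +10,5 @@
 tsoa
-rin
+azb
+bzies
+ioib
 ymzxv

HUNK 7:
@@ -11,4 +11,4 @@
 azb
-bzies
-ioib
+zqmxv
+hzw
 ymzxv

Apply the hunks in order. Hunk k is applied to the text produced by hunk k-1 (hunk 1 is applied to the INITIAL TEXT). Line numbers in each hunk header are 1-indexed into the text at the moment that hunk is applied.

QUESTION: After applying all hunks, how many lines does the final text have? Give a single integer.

Answer: 14

Derivation:
Hunk 1: at line 7 remove [mfveg] add [btwql,wrjt] -> 12 lines: enmbj gmr svds nuco rsnch cvsk sxl btwql wrjt qup wzdg ymzxv
Hunk 2: at line 9 remove [qup,wzdg] add [tsoa,rin] -> 12 lines: enmbj gmr svds nuco rsnch cvsk sxl btwql wrjt tsoa rin ymzxv
Hunk 3: at line 6 remove [sxl,btwql] add [mki,jgw,exiig] -> 13 lines: enmbj gmr svds nuco rsnch cvsk mki jgw exiig wrjt tsoa rin ymzxv
Hunk 4: at line 4 remove [rsnch,cvsk,mki] add [somom] -> 11 lines: enmbj gmr svds nuco somom jgw exiig wrjt tsoa rin ymzxv
Hunk 5: at line 6 remove [exiig] add [ocb,osj] -> 12 lines: enmbj gmr svds nuco somom jgw ocb osj wrjt tsoa rin ymzxv
Hunk 6: at line 10 remove [rin] add [azb,bzies,ioib] -> 14 lines: enmbj gmr svds nuco somom jgw ocb osj wrjt tsoa azb bzies ioib ymzxv
Hunk 7: at line 11 remove [bzies,ioib] add [zqmxv,hzw] -> 14 lines: enmbj gmr svds nuco somom jgw ocb osj wrjt tsoa azb zqmxv hzw ymzxv
Final line count: 14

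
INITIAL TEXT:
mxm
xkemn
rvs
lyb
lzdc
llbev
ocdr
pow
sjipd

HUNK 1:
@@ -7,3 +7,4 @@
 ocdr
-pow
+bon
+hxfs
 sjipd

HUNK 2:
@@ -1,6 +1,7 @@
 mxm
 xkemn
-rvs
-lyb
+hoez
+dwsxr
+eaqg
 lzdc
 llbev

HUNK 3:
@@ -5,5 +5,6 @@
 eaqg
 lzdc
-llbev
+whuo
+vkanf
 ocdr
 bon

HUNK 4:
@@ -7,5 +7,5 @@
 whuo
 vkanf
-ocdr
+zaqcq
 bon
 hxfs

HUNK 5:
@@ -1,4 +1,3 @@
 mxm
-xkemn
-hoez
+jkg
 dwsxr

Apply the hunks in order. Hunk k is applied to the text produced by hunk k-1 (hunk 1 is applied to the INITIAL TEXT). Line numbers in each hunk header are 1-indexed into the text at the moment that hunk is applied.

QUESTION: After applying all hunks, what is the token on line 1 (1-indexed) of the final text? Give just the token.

Hunk 1: at line 7 remove [pow] add [bon,hxfs] -> 10 lines: mxm xkemn rvs lyb lzdc llbev ocdr bon hxfs sjipd
Hunk 2: at line 1 remove [rvs,lyb] add [hoez,dwsxr,eaqg] -> 11 lines: mxm xkemn hoez dwsxr eaqg lzdc llbev ocdr bon hxfs sjipd
Hunk 3: at line 5 remove [llbev] add [whuo,vkanf] -> 12 lines: mxm xkemn hoez dwsxr eaqg lzdc whuo vkanf ocdr bon hxfs sjipd
Hunk 4: at line 7 remove [ocdr] add [zaqcq] -> 12 lines: mxm xkemn hoez dwsxr eaqg lzdc whuo vkanf zaqcq bon hxfs sjipd
Hunk 5: at line 1 remove [xkemn,hoez] add [jkg] -> 11 lines: mxm jkg dwsxr eaqg lzdc whuo vkanf zaqcq bon hxfs sjipd
Final line 1: mxm

Answer: mxm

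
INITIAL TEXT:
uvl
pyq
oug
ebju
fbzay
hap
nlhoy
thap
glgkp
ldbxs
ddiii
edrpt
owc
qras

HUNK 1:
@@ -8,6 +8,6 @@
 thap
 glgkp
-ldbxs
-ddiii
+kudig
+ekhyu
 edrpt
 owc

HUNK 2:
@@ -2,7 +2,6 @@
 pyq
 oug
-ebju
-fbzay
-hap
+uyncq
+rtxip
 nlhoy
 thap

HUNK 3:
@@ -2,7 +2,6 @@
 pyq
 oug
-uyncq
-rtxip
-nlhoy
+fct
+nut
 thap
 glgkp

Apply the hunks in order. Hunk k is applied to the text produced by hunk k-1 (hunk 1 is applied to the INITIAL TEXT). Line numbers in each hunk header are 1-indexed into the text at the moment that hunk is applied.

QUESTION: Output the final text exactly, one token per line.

Answer: uvl
pyq
oug
fct
nut
thap
glgkp
kudig
ekhyu
edrpt
owc
qras

Derivation:
Hunk 1: at line 8 remove [ldbxs,ddiii] add [kudig,ekhyu] -> 14 lines: uvl pyq oug ebju fbzay hap nlhoy thap glgkp kudig ekhyu edrpt owc qras
Hunk 2: at line 2 remove [ebju,fbzay,hap] add [uyncq,rtxip] -> 13 lines: uvl pyq oug uyncq rtxip nlhoy thap glgkp kudig ekhyu edrpt owc qras
Hunk 3: at line 2 remove [uyncq,rtxip,nlhoy] add [fct,nut] -> 12 lines: uvl pyq oug fct nut thap glgkp kudig ekhyu edrpt owc qras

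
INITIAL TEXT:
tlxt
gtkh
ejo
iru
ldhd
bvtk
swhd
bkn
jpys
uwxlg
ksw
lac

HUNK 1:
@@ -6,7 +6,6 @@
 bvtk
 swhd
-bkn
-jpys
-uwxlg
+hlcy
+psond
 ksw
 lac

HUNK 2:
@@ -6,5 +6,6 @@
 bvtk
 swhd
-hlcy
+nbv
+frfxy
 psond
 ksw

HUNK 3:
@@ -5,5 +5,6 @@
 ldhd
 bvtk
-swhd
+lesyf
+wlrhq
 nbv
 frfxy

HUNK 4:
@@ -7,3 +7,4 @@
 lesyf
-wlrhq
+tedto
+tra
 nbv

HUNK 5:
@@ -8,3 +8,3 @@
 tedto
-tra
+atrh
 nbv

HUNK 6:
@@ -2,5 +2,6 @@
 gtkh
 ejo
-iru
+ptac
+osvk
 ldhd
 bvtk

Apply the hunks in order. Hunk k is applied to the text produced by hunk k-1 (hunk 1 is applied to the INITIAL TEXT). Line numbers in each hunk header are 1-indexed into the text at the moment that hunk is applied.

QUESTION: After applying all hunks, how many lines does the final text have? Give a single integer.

Answer: 15

Derivation:
Hunk 1: at line 6 remove [bkn,jpys,uwxlg] add [hlcy,psond] -> 11 lines: tlxt gtkh ejo iru ldhd bvtk swhd hlcy psond ksw lac
Hunk 2: at line 6 remove [hlcy] add [nbv,frfxy] -> 12 lines: tlxt gtkh ejo iru ldhd bvtk swhd nbv frfxy psond ksw lac
Hunk 3: at line 5 remove [swhd] add [lesyf,wlrhq] -> 13 lines: tlxt gtkh ejo iru ldhd bvtk lesyf wlrhq nbv frfxy psond ksw lac
Hunk 4: at line 7 remove [wlrhq] add [tedto,tra] -> 14 lines: tlxt gtkh ejo iru ldhd bvtk lesyf tedto tra nbv frfxy psond ksw lac
Hunk 5: at line 8 remove [tra] add [atrh] -> 14 lines: tlxt gtkh ejo iru ldhd bvtk lesyf tedto atrh nbv frfxy psond ksw lac
Hunk 6: at line 2 remove [iru] add [ptac,osvk] -> 15 lines: tlxt gtkh ejo ptac osvk ldhd bvtk lesyf tedto atrh nbv frfxy psond ksw lac
Final line count: 15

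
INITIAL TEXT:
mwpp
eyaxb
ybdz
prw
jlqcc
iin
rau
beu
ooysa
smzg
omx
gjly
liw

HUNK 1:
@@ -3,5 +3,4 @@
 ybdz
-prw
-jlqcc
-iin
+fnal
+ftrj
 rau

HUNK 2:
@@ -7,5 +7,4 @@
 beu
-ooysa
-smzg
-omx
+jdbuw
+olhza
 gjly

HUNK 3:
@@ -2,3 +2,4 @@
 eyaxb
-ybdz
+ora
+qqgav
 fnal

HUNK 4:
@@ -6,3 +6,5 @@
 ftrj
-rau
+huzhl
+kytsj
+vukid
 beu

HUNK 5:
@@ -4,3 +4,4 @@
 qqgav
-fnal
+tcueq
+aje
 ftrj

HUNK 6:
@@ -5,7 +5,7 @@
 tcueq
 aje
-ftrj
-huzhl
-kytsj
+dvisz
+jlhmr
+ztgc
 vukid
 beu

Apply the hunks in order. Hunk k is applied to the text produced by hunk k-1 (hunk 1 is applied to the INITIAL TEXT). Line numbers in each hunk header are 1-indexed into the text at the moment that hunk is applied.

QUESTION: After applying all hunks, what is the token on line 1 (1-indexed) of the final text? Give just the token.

Hunk 1: at line 3 remove [prw,jlqcc,iin] add [fnal,ftrj] -> 12 lines: mwpp eyaxb ybdz fnal ftrj rau beu ooysa smzg omx gjly liw
Hunk 2: at line 7 remove [ooysa,smzg,omx] add [jdbuw,olhza] -> 11 lines: mwpp eyaxb ybdz fnal ftrj rau beu jdbuw olhza gjly liw
Hunk 3: at line 2 remove [ybdz] add [ora,qqgav] -> 12 lines: mwpp eyaxb ora qqgav fnal ftrj rau beu jdbuw olhza gjly liw
Hunk 4: at line 6 remove [rau] add [huzhl,kytsj,vukid] -> 14 lines: mwpp eyaxb ora qqgav fnal ftrj huzhl kytsj vukid beu jdbuw olhza gjly liw
Hunk 5: at line 4 remove [fnal] add [tcueq,aje] -> 15 lines: mwpp eyaxb ora qqgav tcueq aje ftrj huzhl kytsj vukid beu jdbuw olhza gjly liw
Hunk 6: at line 5 remove [ftrj,huzhl,kytsj] add [dvisz,jlhmr,ztgc] -> 15 lines: mwpp eyaxb ora qqgav tcueq aje dvisz jlhmr ztgc vukid beu jdbuw olhza gjly liw
Final line 1: mwpp

Answer: mwpp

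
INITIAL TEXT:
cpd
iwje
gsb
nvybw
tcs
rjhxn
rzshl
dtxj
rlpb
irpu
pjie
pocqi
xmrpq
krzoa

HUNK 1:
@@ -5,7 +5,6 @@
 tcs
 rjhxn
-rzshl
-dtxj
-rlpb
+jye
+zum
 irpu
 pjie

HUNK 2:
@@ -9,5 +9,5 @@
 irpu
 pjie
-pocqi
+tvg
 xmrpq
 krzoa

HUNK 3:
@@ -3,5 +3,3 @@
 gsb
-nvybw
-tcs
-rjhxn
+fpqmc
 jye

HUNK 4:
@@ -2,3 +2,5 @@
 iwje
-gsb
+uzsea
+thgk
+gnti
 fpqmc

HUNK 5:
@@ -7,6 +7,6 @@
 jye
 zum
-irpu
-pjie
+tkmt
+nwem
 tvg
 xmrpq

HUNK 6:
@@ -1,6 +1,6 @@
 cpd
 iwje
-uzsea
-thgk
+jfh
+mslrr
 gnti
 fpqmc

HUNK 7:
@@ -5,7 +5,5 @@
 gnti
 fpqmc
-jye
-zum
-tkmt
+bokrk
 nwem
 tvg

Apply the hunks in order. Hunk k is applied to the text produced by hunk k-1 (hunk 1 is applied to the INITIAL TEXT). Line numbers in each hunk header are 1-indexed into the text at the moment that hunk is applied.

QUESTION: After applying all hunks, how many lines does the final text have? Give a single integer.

Answer: 11

Derivation:
Hunk 1: at line 5 remove [rzshl,dtxj,rlpb] add [jye,zum] -> 13 lines: cpd iwje gsb nvybw tcs rjhxn jye zum irpu pjie pocqi xmrpq krzoa
Hunk 2: at line 9 remove [pocqi] add [tvg] -> 13 lines: cpd iwje gsb nvybw tcs rjhxn jye zum irpu pjie tvg xmrpq krzoa
Hunk 3: at line 3 remove [nvybw,tcs,rjhxn] add [fpqmc] -> 11 lines: cpd iwje gsb fpqmc jye zum irpu pjie tvg xmrpq krzoa
Hunk 4: at line 2 remove [gsb] add [uzsea,thgk,gnti] -> 13 lines: cpd iwje uzsea thgk gnti fpqmc jye zum irpu pjie tvg xmrpq krzoa
Hunk 5: at line 7 remove [irpu,pjie] add [tkmt,nwem] -> 13 lines: cpd iwje uzsea thgk gnti fpqmc jye zum tkmt nwem tvg xmrpq krzoa
Hunk 6: at line 1 remove [uzsea,thgk] add [jfh,mslrr] -> 13 lines: cpd iwje jfh mslrr gnti fpqmc jye zum tkmt nwem tvg xmrpq krzoa
Hunk 7: at line 5 remove [jye,zum,tkmt] add [bokrk] -> 11 lines: cpd iwje jfh mslrr gnti fpqmc bokrk nwem tvg xmrpq krzoa
Final line count: 11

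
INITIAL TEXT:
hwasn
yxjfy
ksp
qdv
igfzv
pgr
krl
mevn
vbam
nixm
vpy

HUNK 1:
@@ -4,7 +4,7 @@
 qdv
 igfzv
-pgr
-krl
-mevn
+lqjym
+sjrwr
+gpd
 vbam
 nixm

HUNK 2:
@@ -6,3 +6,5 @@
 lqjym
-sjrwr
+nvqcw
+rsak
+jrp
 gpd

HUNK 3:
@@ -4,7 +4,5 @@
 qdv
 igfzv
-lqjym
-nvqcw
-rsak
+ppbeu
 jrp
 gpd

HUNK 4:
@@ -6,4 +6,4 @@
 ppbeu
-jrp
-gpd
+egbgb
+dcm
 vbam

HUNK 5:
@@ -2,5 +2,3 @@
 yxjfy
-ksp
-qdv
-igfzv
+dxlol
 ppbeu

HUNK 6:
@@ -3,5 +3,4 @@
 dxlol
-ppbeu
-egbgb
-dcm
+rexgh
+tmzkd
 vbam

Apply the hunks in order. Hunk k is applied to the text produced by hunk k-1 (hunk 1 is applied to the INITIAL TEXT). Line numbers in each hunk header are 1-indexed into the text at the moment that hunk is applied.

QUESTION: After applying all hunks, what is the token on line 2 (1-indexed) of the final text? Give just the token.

Answer: yxjfy

Derivation:
Hunk 1: at line 4 remove [pgr,krl,mevn] add [lqjym,sjrwr,gpd] -> 11 lines: hwasn yxjfy ksp qdv igfzv lqjym sjrwr gpd vbam nixm vpy
Hunk 2: at line 6 remove [sjrwr] add [nvqcw,rsak,jrp] -> 13 lines: hwasn yxjfy ksp qdv igfzv lqjym nvqcw rsak jrp gpd vbam nixm vpy
Hunk 3: at line 4 remove [lqjym,nvqcw,rsak] add [ppbeu] -> 11 lines: hwasn yxjfy ksp qdv igfzv ppbeu jrp gpd vbam nixm vpy
Hunk 4: at line 6 remove [jrp,gpd] add [egbgb,dcm] -> 11 lines: hwasn yxjfy ksp qdv igfzv ppbeu egbgb dcm vbam nixm vpy
Hunk 5: at line 2 remove [ksp,qdv,igfzv] add [dxlol] -> 9 lines: hwasn yxjfy dxlol ppbeu egbgb dcm vbam nixm vpy
Hunk 6: at line 3 remove [ppbeu,egbgb,dcm] add [rexgh,tmzkd] -> 8 lines: hwasn yxjfy dxlol rexgh tmzkd vbam nixm vpy
Final line 2: yxjfy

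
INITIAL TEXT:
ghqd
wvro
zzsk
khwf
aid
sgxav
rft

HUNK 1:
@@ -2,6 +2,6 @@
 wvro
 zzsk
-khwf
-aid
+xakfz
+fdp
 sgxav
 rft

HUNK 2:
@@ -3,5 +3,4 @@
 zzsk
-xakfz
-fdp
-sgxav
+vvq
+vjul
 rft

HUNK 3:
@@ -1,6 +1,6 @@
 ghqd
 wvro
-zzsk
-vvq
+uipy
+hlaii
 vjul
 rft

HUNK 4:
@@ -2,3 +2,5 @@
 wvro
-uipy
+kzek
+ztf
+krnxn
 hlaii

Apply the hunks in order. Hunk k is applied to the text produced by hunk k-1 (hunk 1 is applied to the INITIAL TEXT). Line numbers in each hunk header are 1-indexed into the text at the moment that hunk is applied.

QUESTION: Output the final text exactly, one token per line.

Answer: ghqd
wvro
kzek
ztf
krnxn
hlaii
vjul
rft

Derivation:
Hunk 1: at line 2 remove [khwf,aid] add [xakfz,fdp] -> 7 lines: ghqd wvro zzsk xakfz fdp sgxav rft
Hunk 2: at line 3 remove [xakfz,fdp,sgxav] add [vvq,vjul] -> 6 lines: ghqd wvro zzsk vvq vjul rft
Hunk 3: at line 1 remove [zzsk,vvq] add [uipy,hlaii] -> 6 lines: ghqd wvro uipy hlaii vjul rft
Hunk 4: at line 2 remove [uipy] add [kzek,ztf,krnxn] -> 8 lines: ghqd wvro kzek ztf krnxn hlaii vjul rft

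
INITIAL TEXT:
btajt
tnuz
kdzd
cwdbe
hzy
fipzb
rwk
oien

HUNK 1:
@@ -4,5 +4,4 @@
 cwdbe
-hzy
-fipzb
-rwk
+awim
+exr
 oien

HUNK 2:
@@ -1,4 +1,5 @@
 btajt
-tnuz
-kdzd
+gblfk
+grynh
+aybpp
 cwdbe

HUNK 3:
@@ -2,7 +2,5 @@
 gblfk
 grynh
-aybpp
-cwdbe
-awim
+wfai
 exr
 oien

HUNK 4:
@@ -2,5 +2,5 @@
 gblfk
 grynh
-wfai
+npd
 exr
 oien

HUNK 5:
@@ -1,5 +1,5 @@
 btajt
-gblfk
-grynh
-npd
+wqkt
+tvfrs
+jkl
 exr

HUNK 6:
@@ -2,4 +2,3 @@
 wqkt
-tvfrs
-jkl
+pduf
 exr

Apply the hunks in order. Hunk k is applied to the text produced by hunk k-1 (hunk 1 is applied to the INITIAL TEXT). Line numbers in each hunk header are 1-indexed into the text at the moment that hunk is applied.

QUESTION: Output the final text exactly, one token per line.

Hunk 1: at line 4 remove [hzy,fipzb,rwk] add [awim,exr] -> 7 lines: btajt tnuz kdzd cwdbe awim exr oien
Hunk 2: at line 1 remove [tnuz,kdzd] add [gblfk,grynh,aybpp] -> 8 lines: btajt gblfk grynh aybpp cwdbe awim exr oien
Hunk 3: at line 2 remove [aybpp,cwdbe,awim] add [wfai] -> 6 lines: btajt gblfk grynh wfai exr oien
Hunk 4: at line 2 remove [wfai] add [npd] -> 6 lines: btajt gblfk grynh npd exr oien
Hunk 5: at line 1 remove [gblfk,grynh,npd] add [wqkt,tvfrs,jkl] -> 6 lines: btajt wqkt tvfrs jkl exr oien
Hunk 6: at line 2 remove [tvfrs,jkl] add [pduf] -> 5 lines: btajt wqkt pduf exr oien

Answer: btajt
wqkt
pduf
exr
oien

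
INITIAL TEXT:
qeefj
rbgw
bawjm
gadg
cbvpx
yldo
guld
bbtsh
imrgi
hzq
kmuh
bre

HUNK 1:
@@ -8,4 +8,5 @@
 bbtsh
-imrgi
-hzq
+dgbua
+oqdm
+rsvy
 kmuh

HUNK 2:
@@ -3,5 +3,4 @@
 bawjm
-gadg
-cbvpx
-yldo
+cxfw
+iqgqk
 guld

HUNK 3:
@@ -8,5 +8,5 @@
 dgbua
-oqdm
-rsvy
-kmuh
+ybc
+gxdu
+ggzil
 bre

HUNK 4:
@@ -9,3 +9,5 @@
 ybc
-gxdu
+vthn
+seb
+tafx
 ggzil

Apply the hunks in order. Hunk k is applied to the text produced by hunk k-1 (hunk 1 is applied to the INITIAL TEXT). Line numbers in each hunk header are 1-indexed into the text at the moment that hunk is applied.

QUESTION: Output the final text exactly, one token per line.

Answer: qeefj
rbgw
bawjm
cxfw
iqgqk
guld
bbtsh
dgbua
ybc
vthn
seb
tafx
ggzil
bre

Derivation:
Hunk 1: at line 8 remove [imrgi,hzq] add [dgbua,oqdm,rsvy] -> 13 lines: qeefj rbgw bawjm gadg cbvpx yldo guld bbtsh dgbua oqdm rsvy kmuh bre
Hunk 2: at line 3 remove [gadg,cbvpx,yldo] add [cxfw,iqgqk] -> 12 lines: qeefj rbgw bawjm cxfw iqgqk guld bbtsh dgbua oqdm rsvy kmuh bre
Hunk 3: at line 8 remove [oqdm,rsvy,kmuh] add [ybc,gxdu,ggzil] -> 12 lines: qeefj rbgw bawjm cxfw iqgqk guld bbtsh dgbua ybc gxdu ggzil bre
Hunk 4: at line 9 remove [gxdu] add [vthn,seb,tafx] -> 14 lines: qeefj rbgw bawjm cxfw iqgqk guld bbtsh dgbua ybc vthn seb tafx ggzil bre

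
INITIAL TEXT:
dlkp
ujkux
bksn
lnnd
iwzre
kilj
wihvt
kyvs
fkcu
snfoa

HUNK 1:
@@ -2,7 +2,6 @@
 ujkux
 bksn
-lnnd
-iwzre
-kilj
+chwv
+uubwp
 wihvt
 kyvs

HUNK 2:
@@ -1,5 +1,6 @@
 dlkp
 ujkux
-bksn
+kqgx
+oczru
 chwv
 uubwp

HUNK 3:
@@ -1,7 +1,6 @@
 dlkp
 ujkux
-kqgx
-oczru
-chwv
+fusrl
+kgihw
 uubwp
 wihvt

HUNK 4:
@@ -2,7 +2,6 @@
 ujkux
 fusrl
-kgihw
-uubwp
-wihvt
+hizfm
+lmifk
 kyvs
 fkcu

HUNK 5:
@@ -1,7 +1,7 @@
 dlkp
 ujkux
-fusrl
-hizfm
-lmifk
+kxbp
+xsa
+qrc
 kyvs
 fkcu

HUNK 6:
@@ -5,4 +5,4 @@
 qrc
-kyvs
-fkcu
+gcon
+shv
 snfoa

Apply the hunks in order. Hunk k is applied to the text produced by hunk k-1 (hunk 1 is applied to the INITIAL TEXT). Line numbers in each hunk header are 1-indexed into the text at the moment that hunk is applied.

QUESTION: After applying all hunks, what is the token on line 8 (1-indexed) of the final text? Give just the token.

Hunk 1: at line 2 remove [lnnd,iwzre,kilj] add [chwv,uubwp] -> 9 lines: dlkp ujkux bksn chwv uubwp wihvt kyvs fkcu snfoa
Hunk 2: at line 1 remove [bksn] add [kqgx,oczru] -> 10 lines: dlkp ujkux kqgx oczru chwv uubwp wihvt kyvs fkcu snfoa
Hunk 3: at line 1 remove [kqgx,oczru,chwv] add [fusrl,kgihw] -> 9 lines: dlkp ujkux fusrl kgihw uubwp wihvt kyvs fkcu snfoa
Hunk 4: at line 2 remove [kgihw,uubwp,wihvt] add [hizfm,lmifk] -> 8 lines: dlkp ujkux fusrl hizfm lmifk kyvs fkcu snfoa
Hunk 5: at line 1 remove [fusrl,hizfm,lmifk] add [kxbp,xsa,qrc] -> 8 lines: dlkp ujkux kxbp xsa qrc kyvs fkcu snfoa
Hunk 6: at line 5 remove [kyvs,fkcu] add [gcon,shv] -> 8 lines: dlkp ujkux kxbp xsa qrc gcon shv snfoa
Final line 8: snfoa

Answer: snfoa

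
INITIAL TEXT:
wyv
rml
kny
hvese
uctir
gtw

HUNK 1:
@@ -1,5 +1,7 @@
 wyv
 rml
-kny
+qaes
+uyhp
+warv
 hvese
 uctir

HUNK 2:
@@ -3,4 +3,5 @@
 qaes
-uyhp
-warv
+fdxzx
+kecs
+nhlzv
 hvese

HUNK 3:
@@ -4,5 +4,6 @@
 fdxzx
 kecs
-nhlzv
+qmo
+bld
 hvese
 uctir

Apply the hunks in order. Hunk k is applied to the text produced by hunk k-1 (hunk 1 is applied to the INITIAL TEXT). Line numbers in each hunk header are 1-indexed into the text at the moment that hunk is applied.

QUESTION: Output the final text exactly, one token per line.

Hunk 1: at line 1 remove [kny] add [qaes,uyhp,warv] -> 8 lines: wyv rml qaes uyhp warv hvese uctir gtw
Hunk 2: at line 3 remove [uyhp,warv] add [fdxzx,kecs,nhlzv] -> 9 lines: wyv rml qaes fdxzx kecs nhlzv hvese uctir gtw
Hunk 3: at line 4 remove [nhlzv] add [qmo,bld] -> 10 lines: wyv rml qaes fdxzx kecs qmo bld hvese uctir gtw

Answer: wyv
rml
qaes
fdxzx
kecs
qmo
bld
hvese
uctir
gtw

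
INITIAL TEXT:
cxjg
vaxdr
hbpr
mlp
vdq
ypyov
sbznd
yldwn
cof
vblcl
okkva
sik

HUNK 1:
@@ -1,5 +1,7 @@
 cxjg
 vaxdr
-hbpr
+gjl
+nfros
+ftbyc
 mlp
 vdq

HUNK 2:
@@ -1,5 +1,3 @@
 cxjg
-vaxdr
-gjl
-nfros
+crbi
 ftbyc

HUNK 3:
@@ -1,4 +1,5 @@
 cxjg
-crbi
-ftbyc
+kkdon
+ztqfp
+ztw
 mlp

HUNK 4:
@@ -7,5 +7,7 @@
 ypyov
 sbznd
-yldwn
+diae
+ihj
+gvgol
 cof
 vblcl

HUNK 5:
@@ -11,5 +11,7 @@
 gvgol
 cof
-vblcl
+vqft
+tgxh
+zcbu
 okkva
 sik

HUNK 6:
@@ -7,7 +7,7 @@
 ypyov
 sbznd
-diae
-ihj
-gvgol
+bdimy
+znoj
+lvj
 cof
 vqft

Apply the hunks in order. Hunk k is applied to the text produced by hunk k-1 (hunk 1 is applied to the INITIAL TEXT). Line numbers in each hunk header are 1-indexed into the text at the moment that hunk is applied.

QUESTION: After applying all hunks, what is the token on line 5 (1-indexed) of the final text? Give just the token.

Answer: mlp

Derivation:
Hunk 1: at line 1 remove [hbpr] add [gjl,nfros,ftbyc] -> 14 lines: cxjg vaxdr gjl nfros ftbyc mlp vdq ypyov sbznd yldwn cof vblcl okkva sik
Hunk 2: at line 1 remove [vaxdr,gjl,nfros] add [crbi] -> 12 lines: cxjg crbi ftbyc mlp vdq ypyov sbznd yldwn cof vblcl okkva sik
Hunk 3: at line 1 remove [crbi,ftbyc] add [kkdon,ztqfp,ztw] -> 13 lines: cxjg kkdon ztqfp ztw mlp vdq ypyov sbznd yldwn cof vblcl okkva sik
Hunk 4: at line 7 remove [yldwn] add [diae,ihj,gvgol] -> 15 lines: cxjg kkdon ztqfp ztw mlp vdq ypyov sbznd diae ihj gvgol cof vblcl okkva sik
Hunk 5: at line 11 remove [vblcl] add [vqft,tgxh,zcbu] -> 17 lines: cxjg kkdon ztqfp ztw mlp vdq ypyov sbznd diae ihj gvgol cof vqft tgxh zcbu okkva sik
Hunk 6: at line 7 remove [diae,ihj,gvgol] add [bdimy,znoj,lvj] -> 17 lines: cxjg kkdon ztqfp ztw mlp vdq ypyov sbznd bdimy znoj lvj cof vqft tgxh zcbu okkva sik
Final line 5: mlp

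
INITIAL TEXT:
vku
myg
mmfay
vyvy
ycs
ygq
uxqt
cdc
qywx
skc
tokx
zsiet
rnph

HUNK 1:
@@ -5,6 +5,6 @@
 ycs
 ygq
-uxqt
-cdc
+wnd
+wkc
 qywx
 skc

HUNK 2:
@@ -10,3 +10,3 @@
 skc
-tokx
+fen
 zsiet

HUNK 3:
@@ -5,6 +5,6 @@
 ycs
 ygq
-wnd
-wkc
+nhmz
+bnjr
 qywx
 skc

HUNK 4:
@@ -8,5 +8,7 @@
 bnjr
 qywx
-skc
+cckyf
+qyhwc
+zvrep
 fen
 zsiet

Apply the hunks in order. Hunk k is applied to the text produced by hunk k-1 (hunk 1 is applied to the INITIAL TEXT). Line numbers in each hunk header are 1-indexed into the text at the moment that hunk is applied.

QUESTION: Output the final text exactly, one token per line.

Answer: vku
myg
mmfay
vyvy
ycs
ygq
nhmz
bnjr
qywx
cckyf
qyhwc
zvrep
fen
zsiet
rnph

Derivation:
Hunk 1: at line 5 remove [uxqt,cdc] add [wnd,wkc] -> 13 lines: vku myg mmfay vyvy ycs ygq wnd wkc qywx skc tokx zsiet rnph
Hunk 2: at line 10 remove [tokx] add [fen] -> 13 lines: vku myg mmfay vyvy ycs ygq wnd wkc qywx skc fen zsiet rnph
Hunk 3: at line 5 remove [wnd,wkc] add [nhmz,bnjr] -> 13 lines: vku myg mmfay vyvy ycs ygq nhmz bnjr qywx skc fen zsiet rnph
Hunk 4: at line 8 remove [skc] add [cckyf,qyhwc,zvrep] -> 15 lines: vku myg mmfay vyvy ycs ygq nhmz bnjr qywx cckyf qyhwc zvrep fen zsiet rnph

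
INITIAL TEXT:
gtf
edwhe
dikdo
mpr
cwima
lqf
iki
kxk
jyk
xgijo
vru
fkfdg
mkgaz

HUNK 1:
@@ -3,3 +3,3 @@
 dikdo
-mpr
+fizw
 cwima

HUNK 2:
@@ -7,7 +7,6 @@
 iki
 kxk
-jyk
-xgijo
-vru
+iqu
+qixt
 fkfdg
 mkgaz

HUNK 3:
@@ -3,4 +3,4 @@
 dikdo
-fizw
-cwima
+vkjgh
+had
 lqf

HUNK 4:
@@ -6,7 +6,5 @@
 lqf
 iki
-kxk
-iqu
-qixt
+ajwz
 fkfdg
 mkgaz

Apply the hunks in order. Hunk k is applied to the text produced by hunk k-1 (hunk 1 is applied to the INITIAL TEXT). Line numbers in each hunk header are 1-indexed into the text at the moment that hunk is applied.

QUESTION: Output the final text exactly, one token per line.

Answer: gtf
edwhe
dikdo
vkjgh
had
lqf
iki
ajwz
fkfdg
mkgaz

Derivation:
Hunk 1: at line 3 remove [mpr] add [fizw] -> 13 lines: gtf edwhe dikdo fizw cwima lqf iki kxk jyk xgijo vru fkfdg mkgaz
Hunk 2: at line 7 remove [jyk,xgijo,vru] add [iqu,qixt] -> 12 lines: gtf edwhe dikdo fizw cwima lqf iki kxk iqu qixt fkfdg mkgaz
Hunk 3: at line 3 remove [fizw,cwima] add [vkjgh,had] -> 12 lines: gtf edwhe dikdo vkjgh had lqf iki kxk iqu qixt fkfdg mkgaz
Hunk 4: at line 6 remove [kxk,iqu,qixt] add [ajwz] -> 10 lines: gtf edwhe dikdo vkjgh had lqf iki ajwz fkfdg mkgaz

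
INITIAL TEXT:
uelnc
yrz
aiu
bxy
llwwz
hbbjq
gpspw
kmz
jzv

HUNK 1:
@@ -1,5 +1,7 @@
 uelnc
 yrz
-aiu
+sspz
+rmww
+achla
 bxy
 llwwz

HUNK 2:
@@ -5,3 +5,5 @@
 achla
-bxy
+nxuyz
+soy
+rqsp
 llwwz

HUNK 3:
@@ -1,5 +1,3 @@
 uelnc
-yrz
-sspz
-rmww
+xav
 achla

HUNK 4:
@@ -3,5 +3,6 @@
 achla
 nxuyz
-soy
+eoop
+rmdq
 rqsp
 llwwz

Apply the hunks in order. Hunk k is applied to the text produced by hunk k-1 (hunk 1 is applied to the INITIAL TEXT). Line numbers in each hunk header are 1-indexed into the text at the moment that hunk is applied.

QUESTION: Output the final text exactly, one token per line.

Hunk 1: at line 1 remove [aiu] add [sspz,rmww,achla] -> 11 lines: uelnc yrz sspz rmww achla bxy llwwz hbbjq gpspw kmz jzv
Hunk 2: at line 5 remove [bxy] add [nxuyz,soy,rqsp] -> 13 lines: uelnc yrz sspz rmww achla nxuyz soy rqsp llwwz hbbjq gpspw kmz jzv
Hunk 3: at line 1 remove [yrz,sspz,rmww] add [xav] -> 11 lines: uelnc xav achla nxuyz soy rqsp llwwz hbbjq gpspw kmz jzv
Hunk 4: at line 3 remove [soy] add [eoop,rmdq] -> 12 lines: uelnc xav achla nxuyz eoop rmdq rqsp llwwz hbbjq gpspw kmz jzv

Answer: uelnc
xav
achla
nxuyz
eoop
rmdq
rqsp
llwwz
hbbjq
gpspw
kmz
jzv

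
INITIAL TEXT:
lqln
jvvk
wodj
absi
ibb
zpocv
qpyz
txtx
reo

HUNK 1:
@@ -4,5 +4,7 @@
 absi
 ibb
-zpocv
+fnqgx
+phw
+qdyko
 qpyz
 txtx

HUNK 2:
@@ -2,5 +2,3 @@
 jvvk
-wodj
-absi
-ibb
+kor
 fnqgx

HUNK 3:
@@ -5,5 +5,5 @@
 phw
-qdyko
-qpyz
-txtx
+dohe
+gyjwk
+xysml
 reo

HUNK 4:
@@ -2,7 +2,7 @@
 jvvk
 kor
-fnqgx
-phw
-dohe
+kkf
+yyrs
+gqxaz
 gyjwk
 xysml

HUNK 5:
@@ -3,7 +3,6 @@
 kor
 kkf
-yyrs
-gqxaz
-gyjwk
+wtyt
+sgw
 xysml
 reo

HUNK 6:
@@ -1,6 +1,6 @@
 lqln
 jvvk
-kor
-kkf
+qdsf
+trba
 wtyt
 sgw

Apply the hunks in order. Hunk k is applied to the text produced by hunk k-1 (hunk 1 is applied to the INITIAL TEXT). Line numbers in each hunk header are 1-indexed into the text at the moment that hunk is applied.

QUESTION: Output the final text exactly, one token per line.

Answer: lqln
jvvk
qdsf
trba
wtyt
sgw
xysml
reo

Derivation:
Hunk 1: at line 4 remove [zpocv] add [fnqgx,phw,qdyko] -> 11 lines: lqln jvvk wodj absi ibb fnqgx phw qdyko qpyz txtx reo
Hunk 2: at line 2 remove [wodj,absi,ibb] add [kor] -> 9 lines: lqln jvvk kor fnqgx phw qdyko qpyz txtx reo
Hunk 3: at line 5 remove [qdyko,qpyz,txtx] add [dohe,gyjwk,xysml] -> 9 lines: lqln jvvk kor fnqgx phw dohe gyjwk xysml reo
Hunk 4: at line 2 remove [fnqgx,phw,dohe] add [kkf,yyrs,gqxaz] -> 9 lines: lqln jvvk kor kkf yyrs gqxaz gyjwk xysml reo
Hunk 5: at line 3 remove [yyrs,gqxaz,gyjwk] add [wtyt,sgw] -> 8 lines: lqln jvvk kor kkf wtyt sgw xysml reo
Hunk 6: at line 1 remove [kor,kkf] add [qdsf,trba] -> 8 lines: lqln jvvk qdsf trba wtyt sgw xysml reo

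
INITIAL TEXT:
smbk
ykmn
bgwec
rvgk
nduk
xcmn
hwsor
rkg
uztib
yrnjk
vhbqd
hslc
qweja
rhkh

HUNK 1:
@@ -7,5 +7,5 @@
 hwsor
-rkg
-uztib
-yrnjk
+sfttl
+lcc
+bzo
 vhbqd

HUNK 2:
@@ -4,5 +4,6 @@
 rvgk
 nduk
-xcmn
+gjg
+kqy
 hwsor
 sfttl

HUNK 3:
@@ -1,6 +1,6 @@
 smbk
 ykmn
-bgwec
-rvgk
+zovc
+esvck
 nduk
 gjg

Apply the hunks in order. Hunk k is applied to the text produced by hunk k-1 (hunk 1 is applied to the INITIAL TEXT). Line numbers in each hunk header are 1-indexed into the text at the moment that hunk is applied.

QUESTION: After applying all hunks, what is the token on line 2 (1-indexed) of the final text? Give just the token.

Answer: ykmn

Derivation:
Hunk 1: at line 7 remove [rkg,uztib,yrnjk] add [sfttl,lcc,bzo] -> 14 lines: smbk ykmn bgwec rvgk nduk xcmn hwsor sfttl lcc bzo vhbqd hslc qweja rhkh
Hunk 2: at line 4 remove [xcmn] add [gjg,kqy] -> 15 lines: smbk ykmn bgwec rvgk nduk gjg kqy hwsor sfttl lcc bzo vhbqd hslc qweja rhkh
Hunk 3: at line 1 remove [bgwec,rvgk] add [zovc,esvck] -> 15 lines: smbk ykmn zovc esvck nduk gjg kqy hwsor sfttl lcc bzo vhbqd hslc qweja rhkh
Final line 2: ykmn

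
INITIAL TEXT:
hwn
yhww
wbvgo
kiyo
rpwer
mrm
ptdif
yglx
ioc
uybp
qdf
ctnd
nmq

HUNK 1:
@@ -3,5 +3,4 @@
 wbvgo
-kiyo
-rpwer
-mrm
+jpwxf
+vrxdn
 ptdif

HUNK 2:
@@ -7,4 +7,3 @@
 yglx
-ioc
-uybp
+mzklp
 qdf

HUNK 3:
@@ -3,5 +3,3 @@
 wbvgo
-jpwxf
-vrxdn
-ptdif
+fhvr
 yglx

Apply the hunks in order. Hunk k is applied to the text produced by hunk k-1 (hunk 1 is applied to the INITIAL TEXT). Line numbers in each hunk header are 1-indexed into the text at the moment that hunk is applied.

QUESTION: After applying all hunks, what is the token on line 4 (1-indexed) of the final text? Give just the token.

Hunk 1: at line 3 remove [kiyo,rpwer,mrm] add [jpwxf,vrxdn] -> 12 lines: hwn yhww wbvgo jpwxf vrxdn ptdif yglx ioc uybp qdf ctnd nmq
Hunk 2: at line 7 remove [ioc,uybp] add [mzklp] -> 11 lines: hwn yhww wbvgo jpwxf vrxdn ptdif yglx mzklp qdf ctnd nmq
Hunk 3: at line 3 remove [jpwxf,vrxdn,ptdif] add [fhvr] -> 9 lines: hwn yhww wbvgo fhvr yglx mzklp qdf ctnd nmq
Final line 4: fhvr

Answer: fhvr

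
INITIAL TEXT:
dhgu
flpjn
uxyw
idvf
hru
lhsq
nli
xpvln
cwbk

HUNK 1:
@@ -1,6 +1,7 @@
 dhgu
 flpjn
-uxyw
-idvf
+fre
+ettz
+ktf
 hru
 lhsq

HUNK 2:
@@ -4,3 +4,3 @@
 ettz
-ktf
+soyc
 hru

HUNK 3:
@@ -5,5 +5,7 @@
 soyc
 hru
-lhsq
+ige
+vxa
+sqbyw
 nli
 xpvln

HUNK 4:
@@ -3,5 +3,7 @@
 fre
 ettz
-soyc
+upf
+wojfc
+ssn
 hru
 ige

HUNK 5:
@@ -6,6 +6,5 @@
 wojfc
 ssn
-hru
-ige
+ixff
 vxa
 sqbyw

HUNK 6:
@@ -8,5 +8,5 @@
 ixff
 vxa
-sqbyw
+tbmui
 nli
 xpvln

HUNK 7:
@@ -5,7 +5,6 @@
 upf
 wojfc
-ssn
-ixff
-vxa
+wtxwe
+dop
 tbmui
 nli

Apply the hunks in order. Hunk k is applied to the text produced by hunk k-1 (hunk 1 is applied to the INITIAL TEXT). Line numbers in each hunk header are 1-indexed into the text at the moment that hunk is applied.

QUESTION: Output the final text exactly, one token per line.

Hunk 1: at line 1 remove [uxyw,idvf] add [fre,ettz,ktf] -> 10 lines: dhgu flpjn fre ettz ktf hru lhsq nli xpvln cwbk
Hunk 2: at line 4 remove [ktf] add [soyc] -> 10 lines: dhgu flpjn fre ettz soyc hru lhsq nli xpvln cwbk
Hunk 3: at line 5 remove [lhsq] add [ige,vxa,sqbyw] -> 12 lines: dhgu flpjn fre ettz soyc hru ige vxa sqbyw nli xpvln cwbk
Hunk 4: at line 3 remove [soyc] add [upf,wojfc,ssn] -> 14 lines: dhgu flpjn fre ettz upf wojfc ssn hru ige vxa sqbyw nli xpvln cwbk
Hunk 5: at line 6 remove [hru,ige] add [ixff] -> 13 lines: dhgu flpjn fre ettz upf wojfc ssn ixff vxa sqbyw nli xpvln cwbk
Hunk 6: at line 8 remove [sqbyw] add [tbmui] -> 13 lines: dhgu flpjn fre ettz upf wojfc ssn ixff vxa tbmui nli xpvln cwbk
Hunk 7: at line 5 remove [ssn,ixff,vxa] add [wtxwe,dop] -> 12 lines: dhgu flpjn fre ettz upf wojfc wtxwe dop tbmui nli xpvln cwbk

Answer: dhgu
flpjn
fre
ettz
upf
wojfc
wtxwe
dop
tbmui
nli
xpvln
cwbk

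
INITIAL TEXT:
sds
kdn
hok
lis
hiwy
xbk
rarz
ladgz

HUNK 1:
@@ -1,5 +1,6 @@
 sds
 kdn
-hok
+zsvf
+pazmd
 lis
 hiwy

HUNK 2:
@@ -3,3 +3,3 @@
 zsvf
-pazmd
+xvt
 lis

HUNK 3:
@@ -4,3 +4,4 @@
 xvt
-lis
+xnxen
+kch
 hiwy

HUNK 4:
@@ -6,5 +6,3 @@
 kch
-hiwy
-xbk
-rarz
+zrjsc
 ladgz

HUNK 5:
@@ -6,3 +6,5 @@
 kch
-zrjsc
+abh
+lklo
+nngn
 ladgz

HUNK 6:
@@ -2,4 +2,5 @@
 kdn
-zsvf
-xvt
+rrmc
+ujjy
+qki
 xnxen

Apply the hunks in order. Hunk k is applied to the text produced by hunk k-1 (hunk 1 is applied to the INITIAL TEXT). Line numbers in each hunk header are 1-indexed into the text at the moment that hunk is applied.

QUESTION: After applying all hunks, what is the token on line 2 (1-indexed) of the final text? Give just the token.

Hunk 1: at line 1 remove [hok] add [zsvf,pazmd] -> 9 lines: sds kdn zsvf pazmd lis hiwy xbk rarz ladgz
Hunk 2: at line 3 remove [pazmd] add [xvt] -> 9 lines: sds kdn zsvf xvt lis hiwy xbk rarz ladgz
Hunk 3: at line 4 remove [lis] add [xnxen,kch] -> 10 lines: sds kdn zsvf xvt xnxen kch hiwy xbk rarz ladgz
Hunk 4: at line 6 remove [hiwy,xbk,rarz] add [zrjsc] -> 8 lines: sds kdn zsvf xvt xnxen kch zrjsc ladgz
Hunk 5: at line 6 remove [zrjsc] add [abh,lklo,nngn] -> 10 lines: sds kdn zsvf xvt xnxen kch abh lklo nngn ladgz
Hunk 6: at line 2 remove [zsvf,xvt] add [rrmc,ujjy,qki] -> 11 lines: sds kdn rrmc ujjy qki xnxen kch abh lklo nngn ladgz
Final line 2: kdn

Answer: kdn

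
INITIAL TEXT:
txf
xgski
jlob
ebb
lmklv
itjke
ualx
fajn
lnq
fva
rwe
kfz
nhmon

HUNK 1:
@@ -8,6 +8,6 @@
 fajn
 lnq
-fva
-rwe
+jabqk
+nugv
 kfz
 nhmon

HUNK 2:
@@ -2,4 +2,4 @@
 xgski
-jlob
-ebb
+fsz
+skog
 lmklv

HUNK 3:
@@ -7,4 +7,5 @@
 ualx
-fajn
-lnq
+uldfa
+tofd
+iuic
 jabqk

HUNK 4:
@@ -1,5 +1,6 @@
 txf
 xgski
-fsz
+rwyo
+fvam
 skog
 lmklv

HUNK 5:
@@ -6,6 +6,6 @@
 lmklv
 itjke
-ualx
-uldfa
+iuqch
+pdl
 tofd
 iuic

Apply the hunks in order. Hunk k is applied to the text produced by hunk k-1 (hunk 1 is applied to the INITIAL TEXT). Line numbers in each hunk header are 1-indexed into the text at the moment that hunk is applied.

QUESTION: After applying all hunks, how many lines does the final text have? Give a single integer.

Answer: 15

Derivation:
Hunk 1: at line 8 remove [fva,rwe] add [jabqk,nugv] -> 13 lines: txf xgski jlob ebb lmklv itjke ualx fajn lnq jabqk nugv kfz nhmon
Hunk 2: at line 2 remove [jlob,ebb] add [fsz,skog] -> 13 lines: txf xgski fsz skog lmklv itjke ualx fajn lnq jabqk nugv kfz nhmon
Hunk 3: at line 7 remove [fajn,lnq] add [uldfa,tofd,iuic] -> 14 lines: txf xgski fsz skog lmklv itjke ualx uldfa tofd iuic jabqk nugv kfz nhmon
Hunk 4: at line 1 remove [fsz] add [rwyo,fvam] -> 15 lines: txf xgski rwyo fvam skog lmklv itjke ualx uldfa tofd iuic jabqk nugv kfz nhmon
Hunk 5: at line 6 remove [ualx,uldfa] add [iuqch,pdl] -> 15 lines: txf xgski rwyo fvam skog lmklv itjke iuqch pdl tofd iuic jabqk nugv kfz nhmon
Final line count: 15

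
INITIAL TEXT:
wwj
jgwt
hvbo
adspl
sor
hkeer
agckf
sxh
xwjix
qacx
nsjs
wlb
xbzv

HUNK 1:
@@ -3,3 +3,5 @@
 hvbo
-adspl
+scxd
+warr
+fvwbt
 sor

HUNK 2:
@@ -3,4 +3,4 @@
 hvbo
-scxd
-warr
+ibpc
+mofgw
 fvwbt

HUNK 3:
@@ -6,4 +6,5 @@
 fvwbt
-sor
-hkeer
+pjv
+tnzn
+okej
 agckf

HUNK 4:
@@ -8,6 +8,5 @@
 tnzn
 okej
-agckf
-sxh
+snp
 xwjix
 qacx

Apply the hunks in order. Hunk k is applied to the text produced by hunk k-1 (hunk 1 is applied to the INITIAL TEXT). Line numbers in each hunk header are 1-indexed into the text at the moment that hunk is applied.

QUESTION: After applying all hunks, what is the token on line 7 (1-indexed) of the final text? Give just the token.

Hunk 1: at line 3 remove [adspl] add [scxd,warr,fvwbt] -> 15 lines: wwj jgwt hvbo scxd warr fvwbt sor hkeer agckf sxh xwjix qacx nsjs wlb xbzv
Hunk 2: at line 3 remove [scxd,warr] add [ibpc,mofgw] -> 15 lines: wwj jgwt hvbo ibpc mofgw fvwbt sor hkeer agckf sxh xwjix qacx nsjs wlb xbzv
Hunk 3: at line 6 remove [sor,hkeer] add [pjv,tnzn,okej] -> 16 lines: wwj jgwt hvbo ibpc mofgw fvwbt pjv tnzn okej agckf sxh xwjix qacx nsjs wlb xbzv
Hunk 4: at line 8 remove [agckf,sxh] add [snp] -> 15 lines: wwj jgwt hvbo ibpc mofgw fvwbt pjv tnzn okej snp xwjix qacx nsjs wlb xbzv
Final line 7: pjv

Answer: pjv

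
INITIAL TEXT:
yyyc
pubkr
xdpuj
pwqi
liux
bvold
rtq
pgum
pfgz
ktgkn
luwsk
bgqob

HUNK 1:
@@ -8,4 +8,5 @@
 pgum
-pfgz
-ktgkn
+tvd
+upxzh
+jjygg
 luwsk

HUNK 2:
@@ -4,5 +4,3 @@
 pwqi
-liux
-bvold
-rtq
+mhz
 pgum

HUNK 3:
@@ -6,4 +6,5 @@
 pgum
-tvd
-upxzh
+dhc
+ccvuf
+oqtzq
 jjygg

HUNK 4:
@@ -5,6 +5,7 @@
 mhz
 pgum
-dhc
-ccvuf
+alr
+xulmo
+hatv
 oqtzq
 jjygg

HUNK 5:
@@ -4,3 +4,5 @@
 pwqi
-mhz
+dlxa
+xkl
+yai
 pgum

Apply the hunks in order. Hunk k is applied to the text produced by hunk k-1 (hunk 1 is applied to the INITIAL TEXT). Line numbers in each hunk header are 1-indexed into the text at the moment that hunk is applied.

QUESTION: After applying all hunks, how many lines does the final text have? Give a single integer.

Answer: 15

Derivation:
Hunk 1: at line 8 remove [pfgz,ktgkn] add [tvd,upxzh,jjygg] -> 13 lines: yyyc pubkr xdpuj pwqi liux bvold rtq pgum tvd upxzh jjygg luwsk bgqob
Hunk 2: at line 4 remove [liux,bvold,rtq] add [mhz] -> 11 lines: yyyc pubkr xdpuj pwqi mhz pgum tvd upxzh jjygg luwsk bgqob
Hunk 3: at line 6 remove [tvd,upxzh] add [dhc,ccvuf,oqtzq] -> 12 lines: yyyc pubkr xdpuj pwqi mhz pgum dhc ccvuf oqtzq jjygg luwsk bgqob
Hunk 4: at line 5 remove [dhc,ccvuf] add [alr,xulmo,hatv] -> 13 lines: yyyc pubkr xdpuj pwqi mhz pgum alr xulmo hatv oqtzq jjygg luwsk bgqob
Hunk 5: at line 4 remove [mhz] add [dlxa,xkl,yai] -> 15 lines: yyyc pubkr xdpuj pwqi dlxa xkl yai pgum alr xulmo hatv oqtzq jjygg luwsk bgqob
Final line count: 15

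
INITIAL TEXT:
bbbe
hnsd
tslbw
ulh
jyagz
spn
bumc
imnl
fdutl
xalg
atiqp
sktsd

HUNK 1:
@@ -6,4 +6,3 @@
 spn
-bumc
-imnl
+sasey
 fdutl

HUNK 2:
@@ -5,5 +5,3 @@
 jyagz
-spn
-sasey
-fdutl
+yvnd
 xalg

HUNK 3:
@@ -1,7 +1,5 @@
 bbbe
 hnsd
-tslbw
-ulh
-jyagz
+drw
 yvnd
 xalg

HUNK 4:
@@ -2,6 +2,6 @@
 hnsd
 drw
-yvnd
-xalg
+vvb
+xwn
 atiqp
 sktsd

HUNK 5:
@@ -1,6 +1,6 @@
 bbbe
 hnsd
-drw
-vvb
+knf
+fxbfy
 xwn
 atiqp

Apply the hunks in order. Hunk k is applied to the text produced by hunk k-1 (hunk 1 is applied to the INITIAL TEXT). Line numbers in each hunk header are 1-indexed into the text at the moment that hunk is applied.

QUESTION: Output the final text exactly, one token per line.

Answer: bbbe
hnsd
knf
fxbfy
xwn
atiqp
sktsd

Derivation:
Hunk 1: at line 6 remove [bumc,imnl] add [sasey] -> 11 lines: bbbe hnsd tslbw ulh jyagz spn sasey fdutl xalg atiqp sktsd
Hunk 2: at line 5 remove [spn,sasey,fdutl] add [yvnd] -> 9 lines: bbbe hnsd tslbw ulh jyagz yvnd xalg atiqp sktsd
Hunk 3: at line 1 remove [tslbw,ulh,jyagz] add [drw] -> 7 lines: bbbe hnsd drw yvnd xalg atiqp sktsd
Hunk 4: at line 2 remove [yvnd,xalg] add [vvb,xwn] -> 7 lines: bbbe hnsd drw vvb xwn atiqp sktsd
Hunk 5: at line 1 remove [drw,vvb] add [knf,fxbfy] -> 7 lines: bbbe hnsd knf fxbfy xwn atiqp sktsd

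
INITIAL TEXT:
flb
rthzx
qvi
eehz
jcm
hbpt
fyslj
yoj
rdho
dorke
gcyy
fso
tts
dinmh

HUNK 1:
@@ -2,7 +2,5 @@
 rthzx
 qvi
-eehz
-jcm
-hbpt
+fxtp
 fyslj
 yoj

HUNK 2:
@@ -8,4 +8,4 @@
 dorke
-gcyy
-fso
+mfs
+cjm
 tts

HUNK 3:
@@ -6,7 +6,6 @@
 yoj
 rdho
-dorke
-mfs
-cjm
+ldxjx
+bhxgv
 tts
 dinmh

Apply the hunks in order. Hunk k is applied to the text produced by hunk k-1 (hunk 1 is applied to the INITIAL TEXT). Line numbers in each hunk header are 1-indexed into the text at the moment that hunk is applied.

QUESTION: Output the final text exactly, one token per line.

Answer: flb
rthzx
qvi
fxtp
fyslj
yoj
rdho
ldxjx
bhxgv
tts
dinmh

Derivation:
Hunk 1: at line 2 remove [eehz,jcm,hbpt] add [fxtp] -> 12 lines: flb rthzx qvi fxtp fyslj yoj rdho dorke gcyy fso tts dinmh
Hunk 2: at line 8 remove [gcyy,fso] add [mfs,cjm] -> 12 lines: flb rthzx qvi fxtp fyslj yoj rdho dorke mfs cjm tts dinmh
Hunk 3: at line 6 remove [dorke,mfs,cjm] add [ldxjx,bhxgv] -> 11 lines: flb rthzx qvi fxtp fyslj yoj rdho ldxjx bhxgv tts dinmh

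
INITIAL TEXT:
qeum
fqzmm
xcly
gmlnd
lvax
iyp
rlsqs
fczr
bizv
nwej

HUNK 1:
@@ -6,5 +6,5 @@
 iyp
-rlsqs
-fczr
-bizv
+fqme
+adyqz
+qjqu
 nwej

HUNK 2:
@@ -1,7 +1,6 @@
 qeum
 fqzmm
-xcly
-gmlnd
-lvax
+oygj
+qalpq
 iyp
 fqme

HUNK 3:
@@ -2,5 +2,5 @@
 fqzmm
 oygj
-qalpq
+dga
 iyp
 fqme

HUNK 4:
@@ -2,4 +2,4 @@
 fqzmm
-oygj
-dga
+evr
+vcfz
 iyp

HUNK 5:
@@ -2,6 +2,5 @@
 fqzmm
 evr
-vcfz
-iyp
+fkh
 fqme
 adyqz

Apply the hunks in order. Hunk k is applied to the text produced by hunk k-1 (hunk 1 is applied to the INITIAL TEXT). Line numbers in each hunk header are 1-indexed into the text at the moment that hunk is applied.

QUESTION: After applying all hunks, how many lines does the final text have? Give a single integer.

Hunk 1: at line 6 remove [rlsqs,fczr,bizv] add [fqme,adyqz,qjqu] -> 10 lines: qeum fqzmm xcly gmlnd lvax iyp fqme adyqz qjqu nwej
Hunk 2: at line 1 remove [xcly,gmlnd,lvax] add [oygj,qalpq] -> 9 lines: qeum fqzmm oygj qalpq iyp fqme adyqz qjqu nwej
Hunk 3: at line 2 remove [qalpq] add [dga] -> 9 lines: qeum fqzmm oygj dga iyp fqme adyqz qjqu nwej
Hunk 4: at line 2 remove [oygj,dga] add [evr,vcfz] -> 9 lines: qeum fqzmm evr vcfz iyp fqme adyqz qjqu nwej
Hunk 5: at line 2 remove [vcfz,iyp] add [fkh] -> 8 lines: qeum fqzmm evr fkh fqme adyqz qjqu nwej
Final line count: 8

Answer: 8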